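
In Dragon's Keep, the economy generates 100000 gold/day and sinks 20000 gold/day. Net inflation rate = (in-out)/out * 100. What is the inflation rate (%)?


Net gold = 100000 - 20000 = 80000
Inflation rate = net / sunk * 100 = 80000 / 20000 * 100
= 4.0 * 100
= 400.00%

400.00%


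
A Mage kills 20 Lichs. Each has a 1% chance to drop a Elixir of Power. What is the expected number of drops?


Expected drops = kills * (drop_rate / 100)
= 20 * (1 / 100)
= 20 * 0.01
= 0.2

0.2 drops


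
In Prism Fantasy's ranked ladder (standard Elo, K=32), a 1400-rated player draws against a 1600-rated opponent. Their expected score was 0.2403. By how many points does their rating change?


Elo update: delta = K * (S - Ea), where S = 0.5 (draws)
S - Ea = 0.5 - 0.2403 = 0.2597
Rating change = 32 * 0.2597
= 8.31

8.31 rating points


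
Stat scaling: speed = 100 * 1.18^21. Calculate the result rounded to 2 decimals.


value = base * growth^level
= 100 * 1.18^21
= 100 * 32.323781
= 3232.38

3232.38 speed


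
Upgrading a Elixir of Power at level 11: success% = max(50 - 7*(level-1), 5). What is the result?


raw_rate = 50 - 7 * (11 - 1)
= 50 - 7 * 10
= 50 - 70
= -20
Apply floor: max(-20, 5) = 5%

5%


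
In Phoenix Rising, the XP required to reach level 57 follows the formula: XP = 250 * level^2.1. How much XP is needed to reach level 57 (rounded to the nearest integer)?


XP = 250 * level^2.1
Substitute level = 57:
XP = 250 * 57^2.1
= 250 * 4867.8501
= 1216963

1216963 XP


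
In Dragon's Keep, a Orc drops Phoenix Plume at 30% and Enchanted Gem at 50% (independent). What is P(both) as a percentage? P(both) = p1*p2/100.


For independent events, P(both) = P(A) * P(B)
= 30% * 50%
= 1500 / 100 %
= 15.0%

15.0%


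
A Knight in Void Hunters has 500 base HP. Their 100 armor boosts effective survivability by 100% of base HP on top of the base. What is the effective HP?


EHP = 500 * (1 + 100/100)
= 500 * (1 + 1.0)
= 500 * 2.0
= 1000.0

1000.0 EHP


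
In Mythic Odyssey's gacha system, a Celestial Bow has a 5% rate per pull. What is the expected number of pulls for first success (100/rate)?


Expected pulls for a geometric distribution = 1/p = 100 / rate%
= 100 / 5
= 20.0

20.0 pulls


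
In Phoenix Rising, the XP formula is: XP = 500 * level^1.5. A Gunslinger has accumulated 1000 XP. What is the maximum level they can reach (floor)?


XP = 500 * level^1.5, so level = (XP / 500)^(1/1.5)
= (1000 / 500)^(1/1.5)
= 2.0^0.6667
= 1.5874
Floor: level = 1

level 1


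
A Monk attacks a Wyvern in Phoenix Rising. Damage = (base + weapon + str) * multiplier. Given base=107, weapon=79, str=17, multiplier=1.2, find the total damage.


Sum base + weapon + str = 107 + 79 + 17 = 203
Multiply by 1.2:
203 * 1.2 = 243.6

243.6 damage


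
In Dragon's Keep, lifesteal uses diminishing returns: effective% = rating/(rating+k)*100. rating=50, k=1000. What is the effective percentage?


effective% = rating / (rating + k) * 100
= 50 / (50 + 1000) * 100
= 50 / 1050 * 100
= 0.047619 * 100
= 4.76%

4.76%


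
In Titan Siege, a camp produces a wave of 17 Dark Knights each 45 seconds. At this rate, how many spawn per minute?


Spawns per minute = count * (60 / interval)
= 17 * (60 / 45)
= 17 * 1.3333
= 22.67

22.67 per minute


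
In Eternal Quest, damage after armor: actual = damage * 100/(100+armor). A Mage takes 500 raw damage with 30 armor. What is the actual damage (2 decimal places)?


actual = 500 * 100 / (100 + 30)
= 500 * 100 / 130
= 50000 / 130
= 384.62

384.62 damage


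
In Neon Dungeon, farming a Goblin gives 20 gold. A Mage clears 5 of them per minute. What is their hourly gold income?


Gold per minute = 20 * 5 = 100
Gold per hour = 100 * 60 = 6000

6000 gold/hour


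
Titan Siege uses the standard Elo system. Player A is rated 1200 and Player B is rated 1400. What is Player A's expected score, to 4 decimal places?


Elo expected score: Ea = 1/(1 + 10^((Rb-Ra)/400))
Rb - Ra = 1400 - 1200 = 200
(Rb-Ra)/400 = 200/400 = 0.5
10^0.5 = 3.162278
Ea = 1/(1 + 3.162278) = 1/4.162278 = 0.2403

0.2403


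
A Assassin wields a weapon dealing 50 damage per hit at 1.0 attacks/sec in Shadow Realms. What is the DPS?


DPS = damage * attack_speed
= 50 * 1.0
= 50.0

50.0 DPS


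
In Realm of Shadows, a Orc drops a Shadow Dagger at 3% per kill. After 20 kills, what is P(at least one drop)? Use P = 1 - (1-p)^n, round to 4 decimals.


P(at least one) = 1 - P(none) = 1 - (1-p)^n
p = 3/100 = 0.03
1 - p = 0.97
(1 - p)^20 = 0.97^20 = 0.543794
P(at least one) = 1 - 0.543794 = 0.4562

0.4562


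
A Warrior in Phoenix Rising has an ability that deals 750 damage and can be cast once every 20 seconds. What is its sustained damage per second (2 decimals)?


DPS = damage / cooldown
= 750 / 20
= 37.50

37.50 DPS


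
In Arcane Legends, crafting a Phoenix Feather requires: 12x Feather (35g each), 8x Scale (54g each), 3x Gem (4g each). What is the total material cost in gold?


Cost breakdown:
  Feather: 12 * 35 = 420
  Scale: 8 * 54 = 432
  Gem: 3 * 4 = 12
Total = 420 + 432 + 12 = 864

864 gold


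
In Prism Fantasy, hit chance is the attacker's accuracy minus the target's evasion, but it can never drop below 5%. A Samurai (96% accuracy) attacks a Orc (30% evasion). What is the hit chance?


accuracy - evasion = 96 - 30 = 66
Apply floor: max(66, 5) = 66
Hit chance = 66%

66%


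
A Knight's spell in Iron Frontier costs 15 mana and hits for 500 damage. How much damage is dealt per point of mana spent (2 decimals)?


Efficiency = damage / mana
= 500 / 15
= 33.33

33.33 dmg/mana


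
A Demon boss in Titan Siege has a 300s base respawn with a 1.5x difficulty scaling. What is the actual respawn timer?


Respawn time = base * multiplier
= 300 * 1.5
= 450.0 seconds

450.0 seconds


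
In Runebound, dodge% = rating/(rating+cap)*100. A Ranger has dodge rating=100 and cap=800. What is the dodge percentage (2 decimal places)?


dodge% = 100 / (100 + 800) * 100
= 100 / 900 * 100
= 0.111111 * 100
= 11.11%

11.11%


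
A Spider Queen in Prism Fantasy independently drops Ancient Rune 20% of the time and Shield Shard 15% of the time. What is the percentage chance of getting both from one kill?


For independent events, P(both) = P(A) * P(B)
= 20% * 15%
= 300 / 100 %
= 3.0%

3.0%


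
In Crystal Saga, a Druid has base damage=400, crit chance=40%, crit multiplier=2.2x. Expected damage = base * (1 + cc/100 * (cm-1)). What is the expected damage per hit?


E[dmg] = base * (1 + crit_chance * (crit_mult - 1))
cc as decimal = 40/100 = 0.4
cm - 1 = 2.2 - 1 = 1.2
Bonus factor = 0.4 * 1.2 = 0.48
Total multiplier = 1 + 0.48 = 1.48
Expected damage = 400 * 1.48 = 592.00

592.00 damage


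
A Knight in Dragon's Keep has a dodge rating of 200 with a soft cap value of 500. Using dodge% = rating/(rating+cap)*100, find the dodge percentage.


dodge% = 200 / (200 + 500) * 100
= 200 / 700 * 100
= 0.285714 * 100
= 28.57%

28.57%


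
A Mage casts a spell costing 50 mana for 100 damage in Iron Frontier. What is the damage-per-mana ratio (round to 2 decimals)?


Efficiency = damage / mana
= 100 / 50
= 2.00

2.00 dmg/mana


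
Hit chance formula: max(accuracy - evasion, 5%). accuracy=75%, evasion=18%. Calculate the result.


accuracy - evasion = 75 - 18 = 57
Apply floor: max(57, 5) = 57
Hit chance = 57%

57%


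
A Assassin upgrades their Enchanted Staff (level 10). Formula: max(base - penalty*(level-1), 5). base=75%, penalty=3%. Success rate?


raw_rate = 75 - 3 * (10 - 1)
= 75 - 3 * 9
= 75 - 27
= 48
Apply floor: max(48, 5) = 48%

48%


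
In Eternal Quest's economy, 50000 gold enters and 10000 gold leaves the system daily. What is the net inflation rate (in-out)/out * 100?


Net gold = 50000 - 10000 = 40000
Inflation rate = net / sunk * 100 = 40000 / 10000 * 100
= 4.0 * 100
= 400.00%

400.00%


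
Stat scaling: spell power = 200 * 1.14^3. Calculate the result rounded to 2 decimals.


value = base * growth^level
= 200 * 1.14^3
= 200 * 1.481544
= 296.31

296.31 spell power


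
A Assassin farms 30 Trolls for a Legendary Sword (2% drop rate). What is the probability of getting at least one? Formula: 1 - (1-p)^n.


P(at least one) = 1 - P(none) = 1 - (1-p)^n
p = 2/100 = 0.02
1 - p = 0.98
(1 - p)^30 = 0.98^30 = 0.545484
P(at least one) = 1 - 0.545484 = 0.4545

0.4545


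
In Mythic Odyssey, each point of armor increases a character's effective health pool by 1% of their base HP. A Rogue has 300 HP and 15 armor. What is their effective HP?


EHP = 300 * (1 + 15/100)
= 300 * (1 + 0.15)
= 300 * 1.15
= 345.0

345.0 EHP


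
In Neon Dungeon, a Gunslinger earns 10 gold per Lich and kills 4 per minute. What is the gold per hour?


Gold per minute = 10 * 4 = 40
Gold per hour = 40 * 60 = 2400

2400 gold/hour


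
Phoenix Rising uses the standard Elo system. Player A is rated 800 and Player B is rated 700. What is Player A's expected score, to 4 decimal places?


Elo expected score: Ea = 1/(1 + 10^((Rb-Ra)/400))
Rb - Ra = 700 - 800 = -100
(Rb-Ra)/400 = -100/400 = -0.25
10^-0.25 = 0.562341
Ea = 1/(1 + 0.562341) = 1/1.562341 = 0.6401

0.6401


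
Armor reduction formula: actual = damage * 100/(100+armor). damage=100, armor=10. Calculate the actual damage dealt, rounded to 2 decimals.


actual = 100 * 100 / (100 + 10)
= 100 * 100 / 110
= 10000 / 110
= 90.91

90.91 damage


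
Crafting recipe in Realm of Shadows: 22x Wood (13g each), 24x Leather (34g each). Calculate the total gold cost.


Cost breakdown:
  Wood: 22 * 13 = 286
  Leather: 24 * 34 = 816
Total = 286 + 816 = 1102

1102 gold


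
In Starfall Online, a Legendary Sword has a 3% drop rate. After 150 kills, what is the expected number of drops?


Expected drops = kills * (drop_rate / 100)
= 150 * (3 / 100)
= 150 * 0.03
= 4.5

4.5 drops


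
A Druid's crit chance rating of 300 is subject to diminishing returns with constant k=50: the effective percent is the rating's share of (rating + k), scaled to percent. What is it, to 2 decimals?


effective% = rating / (rating + k) * 100
= 300 / (300 + 50) * 100
= 300 / 350 * 100
= 0.857143 * 100
= 85.71%

85.71%


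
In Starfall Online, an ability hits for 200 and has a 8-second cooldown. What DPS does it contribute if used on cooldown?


DPS = damage / cooldown
= 200 / 8
= 25.00

25.00 DPS


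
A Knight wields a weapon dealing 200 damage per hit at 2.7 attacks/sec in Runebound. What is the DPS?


DPS = damage * attack_speed
= 200 * 2.7
= 540.0

540.0 DPS


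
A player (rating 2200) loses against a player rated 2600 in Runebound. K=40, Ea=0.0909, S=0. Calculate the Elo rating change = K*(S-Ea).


Elo update: delta = K * (S - Ea), where S = 0 (loses)
S - Ea = 0 - 0.0909 = -0.0909
Rating change = 40 * -0.0909
= -3.64

-3.64 rating points


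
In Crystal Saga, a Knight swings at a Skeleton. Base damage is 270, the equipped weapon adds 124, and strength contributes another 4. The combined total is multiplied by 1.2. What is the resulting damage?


Sum base + weapon + str = 270 + 124 + 4 = 398
Multiply by 1.2:
398 * 1.2 = 477.6

477.6 damage


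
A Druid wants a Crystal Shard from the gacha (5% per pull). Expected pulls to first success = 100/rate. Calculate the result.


Expected pulls for a geometric distribution = 1/p = 100 / rate%
= 100 / 5
= 20.0

20.0 pulls


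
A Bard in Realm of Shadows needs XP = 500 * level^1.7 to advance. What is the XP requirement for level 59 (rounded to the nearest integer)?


XP = 500 * level^1.7
Substitute level = 59:
XP = 500 * 59^1.7
= 500 * 1024.3501
= 512175

512175 XP


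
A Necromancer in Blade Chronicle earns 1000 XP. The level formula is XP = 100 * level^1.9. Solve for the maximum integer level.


XP = 100 * level^1.9, so level = (XP / 100)^(1/1.9)
= (1000 / 100)^(1/1.9)
= 10.0^0.5263
= 3.3598
Floor: level = 3

level 3


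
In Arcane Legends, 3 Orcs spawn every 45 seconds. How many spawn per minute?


Spawns per minute = count * (60 / interval)
= 3 * (60 / 45)
= 3 * 1.3333
= 4.0

4.0 per minute


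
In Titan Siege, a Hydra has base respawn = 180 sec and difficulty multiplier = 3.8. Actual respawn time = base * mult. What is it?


Respawn time = base * multiplier
= 180 * 3.8
= 684.0 seconds

684.0 seconds


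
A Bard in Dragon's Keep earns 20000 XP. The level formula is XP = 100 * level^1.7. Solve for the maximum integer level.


XP = 100 * level^1.7, so level = (XP / 100)^(1/1.7)
= (20000 / 100)^(1/1.7)
= 200.0^0.5882
= 22.5708
Floor: level = 22

level 22


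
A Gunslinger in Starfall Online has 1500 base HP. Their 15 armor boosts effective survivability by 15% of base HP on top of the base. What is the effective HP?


EHP = 1500 * (1 + 15/100)
= 1500 * (1 + 0.15)
= 1500 * 1.15
= 1725.0

1725.0 EHP


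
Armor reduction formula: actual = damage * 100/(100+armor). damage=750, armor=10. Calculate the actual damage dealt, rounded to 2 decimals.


actual = 750 * 100 / (100 + 10)
= 750 * 100 / 110
= 75000 / 110
= 681.82

681.82 damage


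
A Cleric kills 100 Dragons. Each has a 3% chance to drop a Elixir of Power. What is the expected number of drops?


Expected drops = kills * (drop_rate / 100)
= 100 * (3 / 100)
= 100 * 0.03
= 3.0

3.0 drops


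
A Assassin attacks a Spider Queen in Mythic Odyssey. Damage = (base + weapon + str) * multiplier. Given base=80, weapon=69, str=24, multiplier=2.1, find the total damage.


Sum base + weapon + str = 80 + 69 + 24 = 173
Multiply by 2.1:
173 * 2.1 = 363.3

363.3 damage


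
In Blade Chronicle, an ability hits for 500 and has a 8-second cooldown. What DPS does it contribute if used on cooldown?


DPS = damage / cooldown
= 500 / 8
= 62.50

62.50 DPS


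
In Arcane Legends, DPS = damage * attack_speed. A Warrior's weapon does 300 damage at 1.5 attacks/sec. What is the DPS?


DPS = damage * attack_speed
= 300 * 1.5
= 450.0

450.0 DPS


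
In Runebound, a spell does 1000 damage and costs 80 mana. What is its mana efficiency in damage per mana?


Efficiency = damage / mana
= 1000 / 80
= 12.50

12.50 dmg/mana


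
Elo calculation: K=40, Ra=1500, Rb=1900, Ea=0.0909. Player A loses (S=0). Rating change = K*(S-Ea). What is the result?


Elo update: delta = K * (S - Ea), where S = 0 (loses)
S - Ea = 0 - 0.0909 = -0.0909
Rating change = 40 * -0.0909
= -3.64

-3.64 rating points


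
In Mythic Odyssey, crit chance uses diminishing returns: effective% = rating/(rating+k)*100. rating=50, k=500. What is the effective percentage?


effective% = rating / (rating + k) * 100
= 50 / (50 + 500) * 100
= 50 / 550 * 100
= 0.090909 * 100
= 9.09%

9.09%


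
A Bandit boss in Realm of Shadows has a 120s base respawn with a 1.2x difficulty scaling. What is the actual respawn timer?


Respawn time = base * multiplier
= 120 * 1.2
= 144.0 seconds

144.0 seconds


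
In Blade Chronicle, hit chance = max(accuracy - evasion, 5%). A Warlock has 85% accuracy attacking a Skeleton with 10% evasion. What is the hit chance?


accuracy - evasion = 85 - 10 = 75
Apply floor: max(75, 5) = 75
Hit chance = 75%

75%


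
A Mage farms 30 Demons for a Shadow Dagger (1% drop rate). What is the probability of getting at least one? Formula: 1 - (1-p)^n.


P(at least one) = 1 - P(none) = 1 - (1-p)^n
p = 1/100 = 0.01
1 - p = 0.99
(1 - p)^30 = 0.99^30 = 0.739700
P(at least one) = 1 - 0.739700 = 0.2603

0.2603


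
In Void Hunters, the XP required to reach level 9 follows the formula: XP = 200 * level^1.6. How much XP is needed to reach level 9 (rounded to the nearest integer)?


XP = 200 * level^1.6
Substitute level = 9:
XP = 200 * 9^1.6
= 200 * 33.6347
= 6727

6727 XP


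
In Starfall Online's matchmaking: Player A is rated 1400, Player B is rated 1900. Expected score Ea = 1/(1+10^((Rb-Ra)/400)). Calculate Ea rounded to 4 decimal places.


Elo expected score: Ea = 1/(1 + 10^((Rb-Ra)/400))
Rb - Ra = 1900 - 1400 = 500
(Rb-Ra)/400 = 500/400 = 1.25
10^1.25 = 17.782794
Ea = 1/(1 + 17.782794) = 1/18.782794 = 0.0532

0.0532


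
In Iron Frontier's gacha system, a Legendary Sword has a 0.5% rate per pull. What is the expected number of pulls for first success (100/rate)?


Expected pulls for a geometric distribution = 1/p = 100 / rate%
= 100 / 0.5
= 200.0

200.0 pulls


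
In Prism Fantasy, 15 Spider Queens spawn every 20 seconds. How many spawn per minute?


Spawns per minute = count * (60 / interval)
= 15 * (60 / 20)
= 15 * 3.0
= 45.0

45.0 per minute


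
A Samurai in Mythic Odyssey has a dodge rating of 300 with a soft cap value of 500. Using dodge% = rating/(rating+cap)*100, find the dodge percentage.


dodge% = 300 / (300 + 500) * 100
= 300 / 800 * 100
= 0.375 * 100
= 37.50%

37.50%


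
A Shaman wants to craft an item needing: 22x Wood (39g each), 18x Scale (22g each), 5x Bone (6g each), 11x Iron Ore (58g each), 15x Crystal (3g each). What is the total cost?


Cost breakdown:
  Wood: 22 * 39 = 858
  Scale: 18 * 22 = 396
  Bone: 5 * 6 = 30
  Iron Ore: 11 * 58 = 638
  Crystal: 15 * 3 = 45
Total = 858 + 396 + 30 + 638 + 45 = 1967

1967 gold


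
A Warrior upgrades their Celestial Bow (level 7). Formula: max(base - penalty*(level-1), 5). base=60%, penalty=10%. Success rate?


raw_rate = 60 - 10 * (7 - 1)
= 60 - 10 * 6
= 60 - 60
= 0
Apply floor: max(0, 5) = 5%

5%


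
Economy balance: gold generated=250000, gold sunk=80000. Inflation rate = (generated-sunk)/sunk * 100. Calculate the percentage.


Net gold = 250000 - 80000 = 170000
Inflation rate = net / sunk * 100 = 170000 / 80000 * 100
= 2.125 * 100
= 212.50%

212.50%


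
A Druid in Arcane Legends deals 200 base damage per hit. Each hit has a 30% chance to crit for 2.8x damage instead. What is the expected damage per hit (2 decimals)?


E[dmg] = base * (1 + crit_chance * (crit_mult - 1))
cc as decimal = 30/100 = 0.3
cm - 1 = 2.8 - 1 = 1.8
Bonus factor = 0.3 * 1.8 = 0.54
Total multiplier = 1 + 0.54 = 1.54
Expected damage = 200 * 1.54 = 308.00

308.00 damage


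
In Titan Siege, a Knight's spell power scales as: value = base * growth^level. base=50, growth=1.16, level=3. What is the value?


value = base * growth^level
= 50 * 1.16^3
= 50 * 1.560896
= 78.04

78.04 spell power


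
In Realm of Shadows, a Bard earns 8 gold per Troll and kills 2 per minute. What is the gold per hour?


Gold per minute = 8 * 2 = 16
Gold per hour = 16 * 60 = 960

960 gold/hour


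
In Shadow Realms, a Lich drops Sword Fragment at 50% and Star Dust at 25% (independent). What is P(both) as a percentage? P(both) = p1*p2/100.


For independent events, P(both) = P(A) * P(B)
= 50% * 25%
= 1250 / 100 %
= 12.5%

12.5%


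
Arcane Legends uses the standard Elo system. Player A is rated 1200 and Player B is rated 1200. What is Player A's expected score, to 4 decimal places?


Elo expected score: Ea = 1/(1 + 10^((Rb-Ra)/400))
Rb - Ra = 1200 - 1200 = 0
(Rb-Ra)/400 = 0/400 = 0.0
10^0.0 = 1.0
Ea = 1/(1 + 1.0) = 1/2.0 = 0.5000

0.5000


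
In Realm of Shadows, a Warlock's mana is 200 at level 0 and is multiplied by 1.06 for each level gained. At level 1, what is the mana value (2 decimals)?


value = base * growth^level
= 200 * 1.06^1
= 200 * 1.06
= 212.00

212.00 mana


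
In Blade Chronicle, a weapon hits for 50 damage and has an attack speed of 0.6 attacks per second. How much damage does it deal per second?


DPS = damage * attack_speed
= 50 * 0.6
= 30.0

30.0 DPS


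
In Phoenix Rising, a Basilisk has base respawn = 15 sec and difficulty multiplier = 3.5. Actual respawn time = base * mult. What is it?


Respawn time = base * multiplier
= 15 * 3.5
= 52.5 seconds

52.5 seconds


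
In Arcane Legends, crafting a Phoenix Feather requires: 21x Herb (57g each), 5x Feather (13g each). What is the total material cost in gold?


Cost breakdown:
  Herb: 21 * 57 = 1197
  Feather: 5 * 13 = 65
Total = 1197 + 65 = 1262

1262 gold


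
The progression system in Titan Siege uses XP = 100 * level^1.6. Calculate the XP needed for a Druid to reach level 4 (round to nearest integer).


XP = 100 * level^1.6
Substitute level = 4:
XP = 100 * 4^1.6
= 100 * 9.1896
= 919

919 XP


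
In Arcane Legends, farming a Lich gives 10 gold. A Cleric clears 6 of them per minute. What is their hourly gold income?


Gold per minute = 10 * 6 = 60
Gold per hour = 60 * 60 = 3600

3600 gold/hour


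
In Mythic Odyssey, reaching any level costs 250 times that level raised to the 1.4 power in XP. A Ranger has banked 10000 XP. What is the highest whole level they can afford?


XP = 250 * level^1.4, so level = (XP / 250)^(1/1.4)
= (10000 / 250)^(1/1.4)
= 40.0^0.7143
= 13.9421
Floor: level = 13

level 13


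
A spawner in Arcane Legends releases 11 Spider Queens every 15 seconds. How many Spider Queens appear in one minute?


Spawns per minute = count * (60 / interval)
= 11 * (60 / 15)
= 11 * 4.0
= 44.0

44.0 per minute


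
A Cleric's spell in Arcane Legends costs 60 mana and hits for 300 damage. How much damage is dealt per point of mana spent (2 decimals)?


Efficiency = damage / mana
= 300 / 60
= 5.00

5.00 dmg/mana


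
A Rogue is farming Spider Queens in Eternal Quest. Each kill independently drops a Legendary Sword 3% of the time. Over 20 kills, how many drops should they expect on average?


Expected drops = kills * (drop_rate / 100)
= 20 * (3 / 100)
= 20 * 0.03
= 0.6

0.6 drops


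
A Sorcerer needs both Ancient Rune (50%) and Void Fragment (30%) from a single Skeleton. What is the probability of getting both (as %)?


For independent events, P(both) = P(A) * P(B)
= 50% * 30%
= 1500 / 100 %
= 15.0%

15.0%


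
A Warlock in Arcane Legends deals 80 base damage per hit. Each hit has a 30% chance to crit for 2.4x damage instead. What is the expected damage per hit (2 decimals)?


E[dmg] = base * (1 + crit_chance * (crit_mult - 1))
cc as decimal = 30/100 = 0.3
cm - 1 = 2.4 - 1 = 1.4
Bonus factor = 0.3 * 1.4 = 0.42
Total multiplier = 1 + 0.42 = 1.42
Expected damage = 80 * 1.42 = 113.60

113.60 damage


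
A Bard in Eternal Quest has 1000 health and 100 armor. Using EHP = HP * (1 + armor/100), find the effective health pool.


EHP = 1000 * (1 + 100/100)
= 1000 * (1 + 1.0)
= 1000 * 2.0
= 2000.0

2000.0 EHP


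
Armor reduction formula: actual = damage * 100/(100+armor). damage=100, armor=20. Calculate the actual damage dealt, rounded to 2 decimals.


actual = 100 * 100 / (100 + 20)
= 100 * 100 / 120
= 10000 / 120
= 83.33

83.33 damage


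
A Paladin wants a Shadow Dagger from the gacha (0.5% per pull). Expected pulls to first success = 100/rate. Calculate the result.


Expected pulls for a geometric distribution = 1/p = 100 / rate%
= 100 / 0.5
= 200.0

200.0 pulls


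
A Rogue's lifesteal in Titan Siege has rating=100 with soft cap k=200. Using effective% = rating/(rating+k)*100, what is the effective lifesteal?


effective% = rating / (rating + k) * 100
= 100 / (100 + 200) * 100
= 100 / 300 * 100
= 0.333333 * 100
= 33.33%

33.33%


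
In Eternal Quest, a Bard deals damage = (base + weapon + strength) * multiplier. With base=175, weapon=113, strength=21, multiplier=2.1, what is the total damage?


Sum base + weapon + str = 175 + 113 + 21 = 309
Multiply by 2.1:
309 * 2.1 = 648.9

648.9 damage


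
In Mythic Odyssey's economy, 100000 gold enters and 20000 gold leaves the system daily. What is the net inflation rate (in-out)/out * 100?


Net gold = 100000 - 20000 = 80000
Inflation rate = net / sunk * 100 = 80000 / 20000 * 100
= 4.0 * 100
= 400.00%

400.00%


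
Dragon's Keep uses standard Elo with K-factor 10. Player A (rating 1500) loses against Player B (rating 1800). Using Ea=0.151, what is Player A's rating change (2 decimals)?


Elo update: delta = K * (S - Ea), where S = 0 (loses)
S - Ea = 0 - 0.151 = -0.151
Rating change = 10 * -0.151
= -1.51

-1.51 rating points


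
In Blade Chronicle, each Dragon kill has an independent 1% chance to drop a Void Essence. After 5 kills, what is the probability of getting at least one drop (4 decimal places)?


P(at least one) = 1 - P(none) = 1 - (1-p)^n
p = 1/100 = 0.01
1 - p = 0.99
(1 - p)^5 = 0.99^5 = 0.950990
P(at least one) = 1 - 0.950990 = 0.0490

0.0490


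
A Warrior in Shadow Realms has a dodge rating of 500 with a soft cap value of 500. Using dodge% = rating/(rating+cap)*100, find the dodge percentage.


dodge% = 500 / (500 + 500) * 100
= 500 / 1000 * 100
= 0.5 * 100
= 50.00%

50.00%


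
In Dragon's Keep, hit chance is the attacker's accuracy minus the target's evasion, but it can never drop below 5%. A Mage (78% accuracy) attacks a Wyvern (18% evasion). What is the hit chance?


accuracy - evasion = 78 - 18 = 60
Apply floor: max(60, 5) = 60
Hit chance = 60%

60%


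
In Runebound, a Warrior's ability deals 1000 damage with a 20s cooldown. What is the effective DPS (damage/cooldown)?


DPS = damage / cooldown
= 1000 / 20
= 50.00

50.00 DPS


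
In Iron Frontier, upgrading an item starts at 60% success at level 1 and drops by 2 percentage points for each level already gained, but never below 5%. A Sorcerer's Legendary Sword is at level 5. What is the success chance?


raw_rate = 60 - 2 * (5 - 1)
= 60 - 2 * 4
= 60 - 8
= 52
Apply floor: max(52, 5) = 52%

52%


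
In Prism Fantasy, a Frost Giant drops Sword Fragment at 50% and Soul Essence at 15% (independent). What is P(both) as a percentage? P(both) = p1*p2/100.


For independent events, P(both) = P(A) * P(B)
= 50% * 15%
= 750 / 100 %
= 7.5%

7.5%


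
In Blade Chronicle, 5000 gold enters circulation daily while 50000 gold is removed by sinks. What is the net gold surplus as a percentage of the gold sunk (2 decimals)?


Net gold = 5000 - 50000 = -45000
Inflation rate = net / sunk * 100 = -45000 / 50000 * 100
= -0.9 * 100
= -90.00%

-90.00%


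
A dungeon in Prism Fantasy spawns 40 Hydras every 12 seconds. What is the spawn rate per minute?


Spawns per minute = count * (60 / interval)
= 40 * (60 / 12)
= 40 * 5.0
= 200.0

200.0 per minute


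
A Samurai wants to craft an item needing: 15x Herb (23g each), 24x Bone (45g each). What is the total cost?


Cost breakdown:
  Herb: 15 * 23 = 345
  Bone: 24 * 45 = 1080
Total = 345 + 1080 = 1425

1425 gold


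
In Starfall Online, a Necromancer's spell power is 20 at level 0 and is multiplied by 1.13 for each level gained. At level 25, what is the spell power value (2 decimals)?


value = base * growth^level
= 20 * 1.13^25
= 20 * 21.230542
= 424.61

424.61 spell power


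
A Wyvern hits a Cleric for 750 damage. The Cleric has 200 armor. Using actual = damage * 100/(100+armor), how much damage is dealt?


actual = 750 * 100 / (100 + 200)
= 750 * 100 / 300
= 75000 / 300
= 250.00

250.00 damage


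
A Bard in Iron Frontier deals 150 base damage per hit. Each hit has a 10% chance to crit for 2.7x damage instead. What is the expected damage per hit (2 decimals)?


E[dmg] = base * (1 + crit_chance * (crit_mult - 1))
cc as decimal = 10/100 = 0.1
cm - 1 = 2.7 - 1 = 1.7
Bonus factor = 0.1 * 1.7 = 0.17
Total multiplier = 1 + 0.17 = 1.17
Expected damage = 150 * 1.17 = 175.50

175.50 damage


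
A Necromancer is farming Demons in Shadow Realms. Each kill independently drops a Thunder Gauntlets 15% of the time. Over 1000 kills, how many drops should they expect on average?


Expected drops = kills * (drop_rate / 100)
= 1000 * (15 / 100)
= 1000 * 0.15
= 150.0

150.0 drops


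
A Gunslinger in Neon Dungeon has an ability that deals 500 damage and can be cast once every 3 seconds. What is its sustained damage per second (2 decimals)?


DPS = damage / cooldown
= 500 / 3
= 166.67

166.67 DPS


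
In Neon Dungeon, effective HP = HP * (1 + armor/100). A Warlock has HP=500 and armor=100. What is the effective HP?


EHP = 500 * (1 + 100/100)
= 500 * (1 + 1.0)
= 500 * 2.0
= 1000.0

1000.0 EHP


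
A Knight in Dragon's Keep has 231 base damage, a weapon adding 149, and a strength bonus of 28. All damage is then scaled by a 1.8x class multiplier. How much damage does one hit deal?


Sum base + weapon + str = 231 + 149 + 28 = 408
Multiply by 1.8:
408 * 1.8 = 734.4

734.4 damage


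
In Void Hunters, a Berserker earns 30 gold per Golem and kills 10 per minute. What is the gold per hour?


Gold per minute = 30 * 10 = 300
Gold per hour = 300 * 60 = 18000

18000 gold/hour


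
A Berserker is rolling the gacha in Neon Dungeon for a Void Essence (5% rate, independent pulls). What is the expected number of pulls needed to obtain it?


Expected pulls for a geometric distribution = 1/p = 100 / rate%
= 100 / 5
= 20.0

20.0 pulls


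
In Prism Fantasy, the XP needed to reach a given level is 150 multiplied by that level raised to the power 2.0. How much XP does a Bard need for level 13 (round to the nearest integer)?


XP = 150 * level^2.0
Substitute level = 13:
XP = 150 * 13^2.0
= 150 * 169.0
= 25350

25350 XP


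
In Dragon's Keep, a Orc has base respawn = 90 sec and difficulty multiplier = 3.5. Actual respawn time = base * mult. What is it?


Respawn time = base * multiplier
= 90 * 3.5
= 315.0 seconds

315.0 seconds


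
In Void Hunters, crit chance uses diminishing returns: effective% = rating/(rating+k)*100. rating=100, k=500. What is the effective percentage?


effective% = rating / (rating + k) * 100
= 100 / (100 + 500) * 100
= 100 / 600 * 100
= 0.166667 * 100
= 16.67%

16.67%


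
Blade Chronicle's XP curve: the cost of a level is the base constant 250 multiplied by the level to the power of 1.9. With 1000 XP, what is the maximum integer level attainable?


XP = 250 * level^1.9, so level = (XP / 250)^(1/1.9)
= (1000 / 250)^(1/1.9)
= 4.0^0.5263
= 2.0743
Floor: level = 2

level 2


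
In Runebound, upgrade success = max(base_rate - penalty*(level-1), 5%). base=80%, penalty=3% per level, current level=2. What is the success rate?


raw_rate = 80 - 3 * (2 - 1)
= 80 - 3 * 1
= 80 - 3
= 77
Apply floor: max(77, 5) = 77%

77%


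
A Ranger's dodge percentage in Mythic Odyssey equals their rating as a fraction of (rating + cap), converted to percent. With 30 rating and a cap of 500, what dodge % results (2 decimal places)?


dodge% = 30 / (30 + 500) * 100
= 30 / 530 * 100
= 0.056604 * 100
= 5.66%

5.66%


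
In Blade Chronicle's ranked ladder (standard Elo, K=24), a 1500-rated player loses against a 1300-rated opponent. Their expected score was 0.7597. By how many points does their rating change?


Elo update: delta = K * (S - Ea), where S = 0 (loses)
S - Ea = 0 - 0.7597 = -0.7597
Rating change = 24 * -0.7597
= -18.23

-18.23 rating points


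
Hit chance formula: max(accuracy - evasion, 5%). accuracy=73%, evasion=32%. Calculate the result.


accuracy - evasion = 73 - 32 = 41
Apply floor: max(41, 5) = 41
Hit chance = 41%

41%


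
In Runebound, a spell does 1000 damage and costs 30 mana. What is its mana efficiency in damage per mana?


Efficiency = damage / mana
= 1000 / 30
= 33.33

33.33 dmg/mana


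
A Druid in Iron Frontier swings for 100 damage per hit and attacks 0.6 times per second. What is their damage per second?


DPS = damage * attack_speed
= 100 * 0.6
= 60.0

60.0 DPS


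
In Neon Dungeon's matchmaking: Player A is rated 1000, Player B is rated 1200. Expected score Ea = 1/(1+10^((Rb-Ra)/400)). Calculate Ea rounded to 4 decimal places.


Elo expected score: Ea = 1/(1 + 10^((Rb-Ra)/400))
Rb - Ra = 1200 - 1000 = 200
(Rb-Ra)/400 = 200/400 = 0.5
10^0.5 = 3.162278
Ea = 1/(1 + 3.162278) = 1/4.162278 = 0.2403

0.2403


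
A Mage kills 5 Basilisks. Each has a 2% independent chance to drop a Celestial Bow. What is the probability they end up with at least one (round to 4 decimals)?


P(at least one) = 1 - P(none) = 1 - (1-p)^n
p = 2/100 = 0.02
1 - p = 0.98
(1 - p)^5 = 0.98^5 = 0.903921
P(at least one) = 1 - 0.903921 = 0.0961

0.0961


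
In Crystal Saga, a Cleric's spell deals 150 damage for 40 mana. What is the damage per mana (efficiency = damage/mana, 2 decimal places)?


Efficiency = damage / mana
= 150 / 40
= 3.75

3.75 dmg/mana


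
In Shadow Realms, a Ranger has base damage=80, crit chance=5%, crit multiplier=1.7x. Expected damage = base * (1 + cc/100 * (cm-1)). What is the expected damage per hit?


E[dmg] = base * (1 + crit_chance * (crit_mult - 1))
cc as decimal = 5/100 = 0.05
cm - 1 = 1.7 - 1 = 0.7
Bonus factor = 0.05 * 0.7 = 0.035
Total multiplier = 1 + 0.035 = 1.035
Expected damage = 80 * 1.035 = 82.80

82.80 damage


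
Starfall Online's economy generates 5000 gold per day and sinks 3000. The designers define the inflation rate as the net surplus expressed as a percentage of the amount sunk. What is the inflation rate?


Net gold = 5000 - 3000 = 2000
Inflation rate = net / sunk * 100 = 2000 / 3000 * 100
= 0.666667 * 100
= 66.67%

66.67%


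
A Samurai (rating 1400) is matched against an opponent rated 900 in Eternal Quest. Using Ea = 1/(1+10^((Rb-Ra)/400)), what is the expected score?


Elo expected score: Ea = 1/(1 + 10^((Rb-Ra)/400))
Rb - Ra = 900 - 1400 = -500
(Rb-Ra)/400 = -500/400 = -1.25
10^-1.25 = 0.056234
Ea = 1/(1 + 0.056234) = 1/1.056234 = 0.9468

0.9468


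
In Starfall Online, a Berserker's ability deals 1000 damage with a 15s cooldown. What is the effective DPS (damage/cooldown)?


DPS = damage / cooldown
= 1000 / 15
= 66.67

66.67 DPS


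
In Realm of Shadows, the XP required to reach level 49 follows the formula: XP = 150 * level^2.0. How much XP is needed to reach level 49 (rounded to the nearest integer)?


XP = 150 * level^2.0
Substitute level = 49:
XP = 150 * 49^2.0
= 150 * 2401.0
= 360150

360150 XP


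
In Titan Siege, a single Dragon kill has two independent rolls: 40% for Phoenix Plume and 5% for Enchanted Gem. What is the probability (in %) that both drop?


For independent events, P(both) = P(A) * P(B)
= 40% * 5%
= 200 / 100 %
= 2.0%

2.0%


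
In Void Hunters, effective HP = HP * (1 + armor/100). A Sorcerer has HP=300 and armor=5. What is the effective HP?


EHP = 300 * (1 + 5/100)
= 300 * (1 + 0.05)
= 300 * 1.05
= 315.0

315.0 EHP


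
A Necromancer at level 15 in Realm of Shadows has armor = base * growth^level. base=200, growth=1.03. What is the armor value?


value = base * growth^level
= 200 * 1.03^15
= 200 * 1.557967
= 311.59

311.59 armor


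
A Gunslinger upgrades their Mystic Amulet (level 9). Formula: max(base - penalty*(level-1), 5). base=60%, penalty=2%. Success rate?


raw_rate = 60 - 2 * (9 - 1)
= 60 - 2 * 8
= 60 - 16
= 44
Apply floor: max(44, 5) = 44%

44%


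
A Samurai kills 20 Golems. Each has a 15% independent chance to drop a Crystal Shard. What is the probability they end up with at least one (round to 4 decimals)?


P(at least one) = 1 - P(none) = 1 - (1-p)^n
p = 15/100 = 0.15
1 - p = 0.85
(1 - p)^20 = 0.85^20 = 0.038760
P(at least one) = 1 - 0.038760 = 0.9612

0.9612


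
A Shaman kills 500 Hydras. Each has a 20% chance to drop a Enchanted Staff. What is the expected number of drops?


Expected drops = kills * (drop_rate / 100)
= 500 * (20 / 100)
= 500 * 0.2
= 100.0

100.0 drops


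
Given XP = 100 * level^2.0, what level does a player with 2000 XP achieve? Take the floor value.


XP = 100 * level^2.0, so level = (XP / 100)^(1/2.0)
= (2000 / 100)^(1/2.0)
= 20.0^0.5
= 4.4721
Floor: level = 4

level 4


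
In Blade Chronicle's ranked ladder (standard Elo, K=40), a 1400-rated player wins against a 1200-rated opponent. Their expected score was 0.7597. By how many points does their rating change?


Elo update: delta = K * (S - Ea), where S = 1 (wins)
S - Ea = 1 - 0.7597 = 0.2403
Rating change = 40 * 0.2403
= 9.61

9.61 rating points


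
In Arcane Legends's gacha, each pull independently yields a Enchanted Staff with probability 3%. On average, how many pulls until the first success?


Expected pulls for a geometric distribution = 1/p = 100 / rate%
= 100 / 3
= 33.33

33.33 pulls


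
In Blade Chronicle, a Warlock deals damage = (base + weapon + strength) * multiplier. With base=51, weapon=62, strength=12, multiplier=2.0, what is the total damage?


Sum base + weapon + str = 51 + 62 + 12 = 125
Multiply by 2.0:
125 * 2.0 = 250.0

250.0 damage


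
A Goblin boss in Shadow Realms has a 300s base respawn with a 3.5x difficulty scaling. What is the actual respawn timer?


Respawn time = base * multiplier
= 300 * 3.5
= 1050.0 seconds

1050.0 seconds


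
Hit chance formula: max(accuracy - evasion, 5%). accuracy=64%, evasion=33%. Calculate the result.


accuracy - evasion = 64 - 33 = 31
Apply floor: max(31, 5) = 31
Hit chance = 31%

31%


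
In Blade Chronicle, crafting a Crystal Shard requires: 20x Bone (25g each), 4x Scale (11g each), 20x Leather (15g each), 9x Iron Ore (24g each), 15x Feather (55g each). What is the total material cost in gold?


Cost breakdown:
  Bone: 20 * 25 = 500
  Scale: 4 * 11 = 44
  Leather: 20 * 15 = 300
  Iron Ore: 9 * 24 = 216
  Feather: 15 * 55 = 825
Total = 500 + 44 + 300 + 216 + 825 = 1885

1885 gold


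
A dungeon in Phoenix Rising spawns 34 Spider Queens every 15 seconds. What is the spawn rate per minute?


Spawns per minute = count * (60 / interval)
= 34 * (60 / 15)
= 34 * 4.0
= 136.0

136.0 per minute


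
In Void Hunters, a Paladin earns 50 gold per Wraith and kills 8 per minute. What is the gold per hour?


Gold per minute = 50 * 8 = 400
Gold per hour = 400 * 60 = 24000

24000 gold/hour


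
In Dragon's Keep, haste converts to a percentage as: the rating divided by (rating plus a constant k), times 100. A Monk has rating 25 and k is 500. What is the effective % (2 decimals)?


effective% = rating / (rating + k) * 100
= 25 / (25 + 500) * 100
= 25 / 525 * 100
= 0.047619 * 100
= 4.76%

4.76%


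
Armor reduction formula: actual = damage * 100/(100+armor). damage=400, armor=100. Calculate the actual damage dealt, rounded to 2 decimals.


actual = 400 * 100 / (100 + 100)
= 400 * 100 / 200
= 40000 / 200
= 200.00

200.00 damage


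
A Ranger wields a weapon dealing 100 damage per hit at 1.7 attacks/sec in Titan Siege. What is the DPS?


DPS = damage * attack_speed
= 100 * 1.7
= 170.0

170.0 DPS


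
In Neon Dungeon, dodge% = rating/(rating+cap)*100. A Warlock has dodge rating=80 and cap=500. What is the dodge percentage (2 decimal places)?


dodge% = 80 / (80 + 500) * 100
= 80 / 580 * 100
= 0.137931 * 100
= 13.79%

13.79%


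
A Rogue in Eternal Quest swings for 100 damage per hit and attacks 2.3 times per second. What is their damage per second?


DPS = damage * attack_speed
= 100 * 2.3
= 230.0

230.0 DPS


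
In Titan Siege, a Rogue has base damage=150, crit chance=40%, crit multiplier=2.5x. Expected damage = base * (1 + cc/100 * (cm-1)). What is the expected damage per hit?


E[dmg] = base * (1 + crit_chance * (crit_mult - 1))
cc as decimal = 40/100 = 0.4
cm - 1 = 2.5 - 1 = 1.5
Bonus factor = 0.4 * 1.5 = 0.6
Total multiplier = 1 + 0.6 = 1.6
Expected damage = 150 * 1.6 = 240.00

240.00 damage


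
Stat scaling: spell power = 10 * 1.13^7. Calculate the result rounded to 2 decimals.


value = base * growth^level
= 10 * 1.13^7
= 10 * 2.352605
= 23.53

23.53 spell power


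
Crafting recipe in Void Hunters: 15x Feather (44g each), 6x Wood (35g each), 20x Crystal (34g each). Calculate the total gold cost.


Cost breakdown:
  Feather: 15 * 44 = 660
  Wood: 6 * 35 = 210
  Crystal: 20 * 34 = 680
Total = 660 + 210 + 680 = 1550

1550 gold


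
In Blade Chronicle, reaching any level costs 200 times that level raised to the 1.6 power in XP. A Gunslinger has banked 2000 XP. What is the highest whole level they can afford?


XP = 200 * level^1.6, so level = (XP / 200)^(1/1.6)
= (2000 / 200)^(1/1.6)
= 10.0^0.625
= 4.217
Floor: level = 4

level 4


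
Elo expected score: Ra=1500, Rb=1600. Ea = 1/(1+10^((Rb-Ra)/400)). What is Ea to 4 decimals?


Elo expected score: Ea = 1/(1 + 10^((Rb-Ra)/400))
Rb - Ra = 1600 - 1500 = 100
(Rb-Ra)/400 = 100/400 = 0.25
10^0.25 = 1.778279
Ea = 1/(1 + 1.778279) = 1/2.778279 = 0.3599

0.3599
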